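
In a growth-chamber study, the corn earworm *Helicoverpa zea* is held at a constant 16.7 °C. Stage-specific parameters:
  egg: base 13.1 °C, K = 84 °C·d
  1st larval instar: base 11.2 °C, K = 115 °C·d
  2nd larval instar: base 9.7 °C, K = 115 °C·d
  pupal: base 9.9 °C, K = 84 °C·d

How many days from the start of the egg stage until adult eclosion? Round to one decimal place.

egg: 84 / (16.7 − 13.1) = 84 / 3.6 = 23.333 d.
1st larval instar: 115 / (16.7 − 11.2) = 115 / 5.5 = 20.909 d.
2nd larval instar: 115 / (16.7 − 9.7) = 115 / 7.0 = 16.429 d.
pupal: 84 / (16.7 − 9.9) = 84 / 6.8 = 12.353 d.
Sum = 73.024 ≈ 73.0 days.

73.0 days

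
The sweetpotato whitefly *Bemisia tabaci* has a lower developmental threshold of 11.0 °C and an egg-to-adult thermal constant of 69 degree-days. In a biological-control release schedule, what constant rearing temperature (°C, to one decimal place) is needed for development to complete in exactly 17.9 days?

Required daily accumulation = 69 / 17.9 = 3.855 DD/day.
T = T_base + 3.855 = 11.0 + 3.855 = 14.855 ≈ 14.9 °C.

14.9 °C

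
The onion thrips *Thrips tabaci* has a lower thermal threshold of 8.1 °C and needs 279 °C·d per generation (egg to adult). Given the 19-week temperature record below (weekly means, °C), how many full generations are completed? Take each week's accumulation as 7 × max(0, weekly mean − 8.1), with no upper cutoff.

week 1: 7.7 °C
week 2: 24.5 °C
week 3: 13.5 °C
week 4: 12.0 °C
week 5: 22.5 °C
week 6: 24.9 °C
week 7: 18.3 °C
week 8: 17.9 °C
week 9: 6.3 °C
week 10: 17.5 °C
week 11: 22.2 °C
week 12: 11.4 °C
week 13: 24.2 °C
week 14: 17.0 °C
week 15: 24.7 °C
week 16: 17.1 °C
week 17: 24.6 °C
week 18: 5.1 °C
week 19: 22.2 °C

4 generations

Weekly DD (7 × max(0, T̄ − 8.1)): 0.0, 114.8, 37.8, 27.3, 100.8, 117.6, 71.4, 68.6, 0.0, 65.8, 98.7, 23.1, 112.7, 62.3, 116.2, 63.0, 115.5, 0.0, 98.7.
Season total = 1294.3 DD.
Complete generations = ⌊1294.3 / 279⌋ = 4.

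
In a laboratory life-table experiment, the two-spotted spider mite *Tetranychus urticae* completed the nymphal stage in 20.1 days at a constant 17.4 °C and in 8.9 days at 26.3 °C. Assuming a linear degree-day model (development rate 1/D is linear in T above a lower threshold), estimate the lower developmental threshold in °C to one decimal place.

10.3 °C

Equal thermal constants: D₁(T₁ − T_b) = D₂(T₂ − T_b).
20.1·(17.4 − T_b) = 8.9·(26.3 − T_b)
T_b = (20.1·17.4 − 8.9·26.3) / (20.1 − 8.9) = 115.67 / 11.2 = 10.328 °C ≈ 10.3 °C.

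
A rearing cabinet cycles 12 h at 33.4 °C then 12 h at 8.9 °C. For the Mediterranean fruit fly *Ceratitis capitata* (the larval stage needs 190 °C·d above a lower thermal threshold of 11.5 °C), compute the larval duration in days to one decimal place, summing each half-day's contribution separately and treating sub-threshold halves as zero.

Day half: max(0, 33.4 − 11.5) × 0.5 = 21.9 × 0.5 = 10.95 DD.
Night half: max(0, 8.9 − 11.5) × 0.5 = 0.0 × 0.5 = 0.00 DD.
Per 24 h: 10.95 DD/day.
Duration = 190 / 10.95 = 17.352 ≈ 17.4 days.

17.4 days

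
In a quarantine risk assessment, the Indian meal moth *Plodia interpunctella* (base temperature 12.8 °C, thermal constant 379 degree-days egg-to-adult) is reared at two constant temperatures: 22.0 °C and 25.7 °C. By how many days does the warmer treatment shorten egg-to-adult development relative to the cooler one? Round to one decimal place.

At 22.0 °C: 379 / (22.0 − 12.8) = 379 / 9.2 = 41.196 d.
At 25.7 °C: 379 / (25.7 − 12.8) = 379 / 12.9 = 29.380 d.
Difference = |41.196 − 29.380| = 11.816 ≈ 11.8 days.

11.8 days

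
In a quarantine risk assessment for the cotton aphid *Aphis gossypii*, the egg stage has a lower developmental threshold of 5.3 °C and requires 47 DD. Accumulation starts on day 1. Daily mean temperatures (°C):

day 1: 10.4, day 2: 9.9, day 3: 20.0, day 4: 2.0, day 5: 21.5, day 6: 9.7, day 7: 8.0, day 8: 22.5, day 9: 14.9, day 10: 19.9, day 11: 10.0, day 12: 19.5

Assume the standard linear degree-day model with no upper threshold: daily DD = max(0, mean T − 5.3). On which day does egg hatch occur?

Daily DD above 5.3 °C: 5.1, 4.6, 14.7, 0.0, 16.2, 4.4, 2.7, 17.2, 9.6, 14.6, 4.7, 14.2.
Cumulative: 5.1, 9.7, 24.4, 24.4, 40.6, 45.0, 47.7, 64.9, 74.5, 89.1, 93.8, 108.0.
The total first reaches 47 DD on day 7.

day 7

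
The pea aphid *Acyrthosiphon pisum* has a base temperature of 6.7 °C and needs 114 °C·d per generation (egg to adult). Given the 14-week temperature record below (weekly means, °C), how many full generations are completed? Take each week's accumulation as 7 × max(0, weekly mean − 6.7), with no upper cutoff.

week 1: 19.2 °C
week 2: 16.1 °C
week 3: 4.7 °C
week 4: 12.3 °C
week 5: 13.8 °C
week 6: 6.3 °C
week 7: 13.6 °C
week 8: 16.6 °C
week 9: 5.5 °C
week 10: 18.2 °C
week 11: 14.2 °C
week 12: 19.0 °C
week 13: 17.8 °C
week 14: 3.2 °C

5 generations

Weekly DD (7 × max(0, T̄ − 6.7)): 87.5, 65.8, 0.0, 39.2, 49.7, 0.0, 48.3, 69.3, 0.0, 80.5, 52.5, 86.1, 77.7, 0.0.
Season total = 656.6 DD.
Complete generations = ⌊656.6 / 114⌋ = 5.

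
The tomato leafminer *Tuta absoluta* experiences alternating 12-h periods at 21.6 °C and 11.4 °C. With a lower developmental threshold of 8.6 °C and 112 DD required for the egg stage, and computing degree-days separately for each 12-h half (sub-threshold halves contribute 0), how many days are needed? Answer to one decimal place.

Day half: max(0, 21.6 − 8.6) × 0.5 = 13.0 × 0.5 = 6.50 DD.
Night half: max(0, 11.4 − 8.6) × 0.5 = 2.8 × 0.5 = 1.40 DD.
Per 24 h: 7.90 DD/day.
Duration = 112 / 7.90 = 14.177 ≈ 14.2 days.

14.2 days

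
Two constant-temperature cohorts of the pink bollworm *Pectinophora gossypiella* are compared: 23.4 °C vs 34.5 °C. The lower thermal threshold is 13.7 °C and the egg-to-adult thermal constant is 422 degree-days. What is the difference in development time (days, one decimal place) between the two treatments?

23.2 days

At 23.4 °C: 422 / (23.4 − 13.7) = 422 / 9.7 = 43.505 d.
At 34.5 °C: 422 / (34.5 − 13.7) = 422 / 20.8 = 20.288 d.
Difference = |43.505 − 20.288| = 23.217 ≈ 23.2 days.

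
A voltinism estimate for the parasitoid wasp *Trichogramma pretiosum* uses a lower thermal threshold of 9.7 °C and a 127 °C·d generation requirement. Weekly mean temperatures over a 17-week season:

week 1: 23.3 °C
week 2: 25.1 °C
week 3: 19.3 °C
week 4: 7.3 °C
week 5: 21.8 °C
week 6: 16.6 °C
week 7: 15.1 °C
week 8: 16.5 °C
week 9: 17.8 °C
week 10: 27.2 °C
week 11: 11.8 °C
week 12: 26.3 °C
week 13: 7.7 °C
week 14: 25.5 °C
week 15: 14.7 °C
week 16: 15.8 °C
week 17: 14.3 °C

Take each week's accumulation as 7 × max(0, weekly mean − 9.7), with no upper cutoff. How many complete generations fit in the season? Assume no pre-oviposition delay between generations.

Weekly DD (7 × max(0, T̄ − 9.7)): 95.2, 107.8, 67.2, 0.0, 84.7, 48.3, 37.8, 47.6, 56.7, 122.5, 14.7, 116.2, 0.0, 110.6, 35.0, 42.7, 32.2.
Season total = 1019.2 DD.
Complete generations = ⌊1019.2 / 127⌋ = 8.

8 generations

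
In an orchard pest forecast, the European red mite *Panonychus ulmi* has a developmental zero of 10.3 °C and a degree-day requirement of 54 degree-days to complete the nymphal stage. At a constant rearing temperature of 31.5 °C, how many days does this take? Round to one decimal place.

2.5 days

Daily accumulation = 31.5 − 10.3 = 21.2 DD/day.
Duration = 54 / 21.2 = 2.547 ≈ 2.5 days.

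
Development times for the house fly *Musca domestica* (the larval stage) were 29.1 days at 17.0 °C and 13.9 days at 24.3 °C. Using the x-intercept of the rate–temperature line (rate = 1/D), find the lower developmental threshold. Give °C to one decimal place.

10.3 °C

Linear rate model ⇒ the product D·(T − T_b) is constant across temperatures.
29.1·(17.0 − T_b) = 13.9·(24.3 − T_b)
T_b = (29.1·17.0 − 13.9·24.3) / (29.1 − 13.9) = 156.93 / 15.2 = 10.324 °C ≈ 10.3 °C.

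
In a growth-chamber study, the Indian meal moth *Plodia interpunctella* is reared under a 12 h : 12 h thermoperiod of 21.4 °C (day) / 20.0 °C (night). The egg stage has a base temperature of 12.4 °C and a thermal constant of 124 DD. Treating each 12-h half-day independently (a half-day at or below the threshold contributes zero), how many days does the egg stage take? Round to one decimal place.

14.9 days

Day half: max(0, 21.4 − 12.4) × 0.5 = 9.0 × 0.5 = 4.50 DD.
Night half: max(0, 20.0 − 12.4) × 0.5 = 7.6 × 0.5 = 3.80 DD.
Per 24 h: 8.30 DD/day.
Duration = 124 / 8.30 = 14.940 ≈ 14.9 days.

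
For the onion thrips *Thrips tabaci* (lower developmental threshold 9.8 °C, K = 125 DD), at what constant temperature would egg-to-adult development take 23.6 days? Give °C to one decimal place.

15.1 °C

Required daily accumulation = 125 / 23.6 = 5.297 DD/day.
T = T_base + 5.297 = 9.8 + 5.297 = 15.097 ≈ 15.1 °C.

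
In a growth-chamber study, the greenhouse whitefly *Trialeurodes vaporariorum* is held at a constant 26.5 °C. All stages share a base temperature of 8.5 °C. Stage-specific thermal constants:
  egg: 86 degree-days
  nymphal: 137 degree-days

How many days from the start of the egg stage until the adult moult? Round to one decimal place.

Daily accumulation at 26.5 °C = 26.5 − 8.5 = 18.0 DD/day.
Total K = 86 + 137 = 223 DD.
Total duration = 223 / 18.0 = 12.389 ≈ 12.4 days.

12.4 days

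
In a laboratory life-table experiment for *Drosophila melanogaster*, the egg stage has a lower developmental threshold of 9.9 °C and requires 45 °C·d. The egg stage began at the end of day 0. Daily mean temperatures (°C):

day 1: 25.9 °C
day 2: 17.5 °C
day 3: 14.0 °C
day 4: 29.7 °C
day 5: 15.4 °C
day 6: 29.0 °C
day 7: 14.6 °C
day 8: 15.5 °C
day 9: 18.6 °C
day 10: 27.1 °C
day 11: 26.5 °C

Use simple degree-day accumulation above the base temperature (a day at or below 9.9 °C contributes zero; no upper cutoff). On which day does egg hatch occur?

day 4

Daily DD above 9.9 °C: 16.0, 7.6, 4.1, 19.8, 5.5, 19.1, 4.7, 5.6, 8.7, 17.2, 16.6.
Cumulative: 16.0, 23.6, 27.7, 47.5, 53.0, 72.1, 76.8, 82.4, 91.1, 108.3, 124.9.
The total first reaches 45 DD on day 4.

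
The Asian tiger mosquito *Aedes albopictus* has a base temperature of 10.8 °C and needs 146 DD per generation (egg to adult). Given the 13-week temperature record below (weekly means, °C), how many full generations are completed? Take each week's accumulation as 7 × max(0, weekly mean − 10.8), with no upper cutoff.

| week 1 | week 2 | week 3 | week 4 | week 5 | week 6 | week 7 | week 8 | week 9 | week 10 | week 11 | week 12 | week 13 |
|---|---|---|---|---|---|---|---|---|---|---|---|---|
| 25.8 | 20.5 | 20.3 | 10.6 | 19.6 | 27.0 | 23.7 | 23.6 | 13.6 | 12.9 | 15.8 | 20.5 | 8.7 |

Weekly DD (7 × max(0, T̄ − 10.8)): 105.0, 67.9, 66.5, 0.0, 61.6, 113.4, 90.3, 89.6, 19.6, 14.7, 35.0, 67.9, 0.0.
Season total = 731.5 DD.
Complete generations = ⌊731.5 / 146⌋ = 5.

5 generations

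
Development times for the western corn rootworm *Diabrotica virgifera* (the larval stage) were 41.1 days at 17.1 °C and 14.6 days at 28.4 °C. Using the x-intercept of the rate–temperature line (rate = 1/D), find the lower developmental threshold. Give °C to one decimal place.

10.9 °C

Under the model K = D·(T − T_b), so D₁·(T₁ − T_b) = D₂·(T₂ − T_b).
41.1·(17.1 − T_b) = 14.6·(28.4 − T_b)
T_b = (41.1·17.1 − 14.6·28.4) / (41.1 − 14.6) = 288.17 / 26.5 = 10.874 °C ≈ 10.9 °C.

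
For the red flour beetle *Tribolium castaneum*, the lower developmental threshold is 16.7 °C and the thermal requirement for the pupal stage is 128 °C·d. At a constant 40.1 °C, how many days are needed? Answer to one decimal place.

5.5 days

Daily accumulation = 40.1 − 16.7 = 23.4 DD/day.
Duration = 128 / 23.4 = 5.470 ≈ 5.5 days.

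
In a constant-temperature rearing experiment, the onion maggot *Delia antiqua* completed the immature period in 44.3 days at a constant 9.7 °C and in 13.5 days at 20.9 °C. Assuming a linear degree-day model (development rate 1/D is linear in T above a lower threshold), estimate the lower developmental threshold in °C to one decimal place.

Under the model K = D·(T − T_b), so D₁·(T₁ − T_b) = D₂·(T₂ − T_b).
44.3·(9.7 − T_b) = 13.5·(20.9 − T_b)
T_b = (44.3·9.7 − 13.5·20.9) / (44.3 − 13.5) = 147.56 / 30.8 = 4.791 °C ≈ 4.8 °C.

4.8 °C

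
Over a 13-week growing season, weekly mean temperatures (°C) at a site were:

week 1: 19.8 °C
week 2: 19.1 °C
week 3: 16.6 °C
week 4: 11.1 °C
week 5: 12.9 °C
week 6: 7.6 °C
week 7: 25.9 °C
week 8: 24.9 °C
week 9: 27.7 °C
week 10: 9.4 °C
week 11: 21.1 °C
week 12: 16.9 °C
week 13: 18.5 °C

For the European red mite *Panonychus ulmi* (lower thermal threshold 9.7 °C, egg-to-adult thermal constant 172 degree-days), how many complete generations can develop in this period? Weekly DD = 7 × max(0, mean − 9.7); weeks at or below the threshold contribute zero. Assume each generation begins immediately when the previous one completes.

4 generations

Weekly DD (7 × max(0, T̄ − 9.7)): 70.7, 65.8, 48.3, 9.8, 22.4, 0.0, 113.4, 106.4, 126.0, 0.0, 79.8, 50.4, 61.6.
Season total = 754.6 DD.
Complete generations = ⌊754.6 / 172⌋ = 4.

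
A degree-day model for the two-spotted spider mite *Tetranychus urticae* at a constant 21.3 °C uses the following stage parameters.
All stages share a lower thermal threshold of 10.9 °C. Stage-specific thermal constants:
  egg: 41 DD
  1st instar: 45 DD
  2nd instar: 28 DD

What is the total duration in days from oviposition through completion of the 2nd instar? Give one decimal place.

11.0 days

Daily accumulation at 21.3 °C = 21.3 − 10.9 = 10.4 DD/day.
Total K = 41 + 45 + 28 = 114 DD.
Total duration = 114 / 10.4 = 10.962 ≈ 11.0 days.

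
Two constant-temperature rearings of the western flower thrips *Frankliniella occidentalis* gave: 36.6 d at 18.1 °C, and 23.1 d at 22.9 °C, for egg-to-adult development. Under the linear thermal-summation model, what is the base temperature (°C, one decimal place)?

9.9 °C

Equal thermal constants: D₁(T₁ − T_b) = D₂(T₂ − T_b).
36.6·(18.1 − T_b) = 23.1·(22.9 − T_b)
T_b = (36.6·18.1 − 23.1·22.9) / (36.6 − 23.1) = 133.47 / 13.5 = 9.887 °C ≈ 9.9 °C.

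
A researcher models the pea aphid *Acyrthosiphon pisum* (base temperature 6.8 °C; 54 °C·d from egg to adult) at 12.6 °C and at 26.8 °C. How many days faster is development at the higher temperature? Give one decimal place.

At 12.6 °C: 54 / (12.6 − 6.8) = 54 / 5.8 = 9.310 d.
At 26.8 °C: 54 / (26.8 − 6.8) = 54 / 20.0 = 2.700 d.
Difference = |9.310 − 2.700| = 6.610 ≈ 6.6 days.

6.6 days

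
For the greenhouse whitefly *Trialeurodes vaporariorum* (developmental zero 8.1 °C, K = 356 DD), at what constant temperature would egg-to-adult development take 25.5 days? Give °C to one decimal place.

Required daily accumulation = 356 / 25.5 = 13.961 DD/day.
T = T_base + 13.961 = 8.1 + 13.961 = 22.061 ≈ 22.1 °C.

22.1 °C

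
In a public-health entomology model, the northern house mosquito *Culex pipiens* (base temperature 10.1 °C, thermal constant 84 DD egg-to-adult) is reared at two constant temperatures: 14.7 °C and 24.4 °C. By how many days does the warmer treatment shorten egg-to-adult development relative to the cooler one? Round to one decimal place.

12.4 days

At 14.7 °C: 84 / (14.7 − 10.1) = 84 / 4.6 = 18.261 d.
At 24.4 °C: 84 / (24.4 − 10.1) = 84 / 14.3 = 5.874 d.
Difference = |18.261 − 5.874| = 12.387 ≈ 12.4 days.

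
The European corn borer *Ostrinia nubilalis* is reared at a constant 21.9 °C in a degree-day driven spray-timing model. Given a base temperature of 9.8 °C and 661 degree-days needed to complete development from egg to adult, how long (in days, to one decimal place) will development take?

Daily accumulation = 21.9 − 9.8 = 12.1 DD/day.
Duration = 661 / 12.1 = 54.628 ≈ 54.6 days.

54.6 days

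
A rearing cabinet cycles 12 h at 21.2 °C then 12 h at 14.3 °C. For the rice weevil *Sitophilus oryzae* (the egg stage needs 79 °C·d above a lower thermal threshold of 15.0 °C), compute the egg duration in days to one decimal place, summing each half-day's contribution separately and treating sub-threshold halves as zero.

25.5 days

Day half: max(0, 21.2 − 15.0) × 0.5 = 6.2 × 0.5 = 3.10 DD.
Night half: max(0, 14.3 − 15.0) × 0.5 = 0.0 × 0.5 = 0.00 DD.
Per 24 h: 3.10 DD/day.
Duration = 79 / 3.10 = 25.484 ≈ 25.5 days.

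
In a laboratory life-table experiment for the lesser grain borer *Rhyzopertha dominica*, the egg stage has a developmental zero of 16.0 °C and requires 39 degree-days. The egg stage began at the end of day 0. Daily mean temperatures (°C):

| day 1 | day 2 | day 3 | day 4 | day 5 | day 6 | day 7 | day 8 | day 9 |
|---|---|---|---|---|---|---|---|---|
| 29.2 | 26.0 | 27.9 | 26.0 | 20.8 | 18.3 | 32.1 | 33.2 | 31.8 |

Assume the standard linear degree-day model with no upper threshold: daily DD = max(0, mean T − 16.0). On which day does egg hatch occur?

Daily DD above 16.0 °C: 13.2, 10.0, 11.9, 10.0, 4.8, 2.3, 16.1, 17.2, 15.8.
Cumulative: 13.2, 23.2, 35.1, 45.1, 49.9, 52.2, 68.3, 85.5, 101.3.
The total first reaches 39 DD on day 4.

day 4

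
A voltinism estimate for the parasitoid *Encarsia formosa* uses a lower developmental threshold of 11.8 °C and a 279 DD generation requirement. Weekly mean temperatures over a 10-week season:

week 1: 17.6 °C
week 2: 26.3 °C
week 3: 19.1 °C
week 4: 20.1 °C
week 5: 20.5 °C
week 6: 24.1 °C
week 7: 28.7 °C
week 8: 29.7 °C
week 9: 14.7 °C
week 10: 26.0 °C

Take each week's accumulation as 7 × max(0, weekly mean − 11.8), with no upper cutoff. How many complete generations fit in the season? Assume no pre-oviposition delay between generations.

2 generations

Weekly DD (7 × max(0, T̄ − 11.8)): 40.6, 101.5, 51.1, 58.1, 60.9, 86.1, 118.3, 125.3, 20.3, 99.4.
Season total = 761.6 DD.
Complete generations = ⌊761.6 / 279⌋ = 2.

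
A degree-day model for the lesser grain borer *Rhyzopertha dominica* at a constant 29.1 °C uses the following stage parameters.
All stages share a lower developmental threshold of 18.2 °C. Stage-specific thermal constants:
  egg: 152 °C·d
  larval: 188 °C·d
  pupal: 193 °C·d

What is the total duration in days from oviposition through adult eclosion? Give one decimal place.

48.9 days

Daily accumulation at 29.1 °C = 29.1 − 18.2 = 10.9 DD/day.
Total K = 152 + 188 + 193 = 533 DD.
Total duration = 533 / 10.9 = 48.899 ≈ 48.9 days.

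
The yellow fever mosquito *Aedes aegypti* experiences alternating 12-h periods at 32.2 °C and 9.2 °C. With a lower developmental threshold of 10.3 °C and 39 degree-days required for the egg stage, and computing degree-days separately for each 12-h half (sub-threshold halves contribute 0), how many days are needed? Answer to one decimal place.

Day half: max(0, 32.2 − 10.3) × 0.5 = 21.9 × 0.5 = 10.95 DD.
Night half: max(0, 9.2 − 10.3) × 0.5 = 0.0 × 0.5 = 0.00 DD.
Per 24 h: 10.95 DD/day.
Duration = 39 / 10.95 = 3.562 ≈ 3.6 days.

3.6 days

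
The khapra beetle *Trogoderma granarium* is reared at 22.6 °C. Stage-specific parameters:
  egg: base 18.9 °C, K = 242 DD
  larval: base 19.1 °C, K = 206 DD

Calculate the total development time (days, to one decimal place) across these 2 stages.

egg: 242 / (22.6 − 18.9) = 242 / 3.7 = 65.405 d.
larval: 206 / (22.6 − 19.1) = 206 / 3.5 = 58.857 d.
Sum = 124.263 ≈ 124.3 days.

124.3 days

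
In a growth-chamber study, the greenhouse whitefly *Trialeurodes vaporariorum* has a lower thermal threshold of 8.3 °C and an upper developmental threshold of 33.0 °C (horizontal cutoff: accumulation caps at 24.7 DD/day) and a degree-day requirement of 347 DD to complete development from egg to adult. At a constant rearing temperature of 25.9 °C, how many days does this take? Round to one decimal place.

19.7 days

Daily accumulation = 25.9 − 8.3 = 17.6 DD/day.
Duration = 347 / 17.6 = 19.716 ≈ 19.7 days.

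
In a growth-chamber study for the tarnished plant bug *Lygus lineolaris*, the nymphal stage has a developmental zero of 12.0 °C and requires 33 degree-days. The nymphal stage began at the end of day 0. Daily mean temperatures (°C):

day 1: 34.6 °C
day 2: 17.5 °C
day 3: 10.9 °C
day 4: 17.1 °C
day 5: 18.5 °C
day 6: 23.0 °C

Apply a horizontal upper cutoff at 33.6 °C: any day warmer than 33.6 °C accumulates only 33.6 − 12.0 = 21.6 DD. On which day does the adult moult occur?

day 5

Daily DD above 12.0 °C (capped at 21.6): 21.6, 5.5, 0.0, 5.1, 6.5, 11.0.
Cumulative: 21.6, 27.1, 27.1, 32.2, 38.7, 49.7.
The total first reaches 33 DD on day 5.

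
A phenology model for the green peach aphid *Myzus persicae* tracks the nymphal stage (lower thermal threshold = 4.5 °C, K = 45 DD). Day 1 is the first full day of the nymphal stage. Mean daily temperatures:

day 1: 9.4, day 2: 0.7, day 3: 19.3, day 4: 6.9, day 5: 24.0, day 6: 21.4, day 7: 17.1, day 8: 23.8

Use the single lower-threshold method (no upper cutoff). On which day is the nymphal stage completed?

Daily DD above 4.5 °C: 4.9, 0.0, 14.8, 2.4, 19.5, 16.9, 12.6, 19.3.
Cumulative: 4.9, 4.9, 19.7, 22.1, 41.6, 58.5, 71.1, 90.4.
The total first reaches 45 DD on day 6.

day 6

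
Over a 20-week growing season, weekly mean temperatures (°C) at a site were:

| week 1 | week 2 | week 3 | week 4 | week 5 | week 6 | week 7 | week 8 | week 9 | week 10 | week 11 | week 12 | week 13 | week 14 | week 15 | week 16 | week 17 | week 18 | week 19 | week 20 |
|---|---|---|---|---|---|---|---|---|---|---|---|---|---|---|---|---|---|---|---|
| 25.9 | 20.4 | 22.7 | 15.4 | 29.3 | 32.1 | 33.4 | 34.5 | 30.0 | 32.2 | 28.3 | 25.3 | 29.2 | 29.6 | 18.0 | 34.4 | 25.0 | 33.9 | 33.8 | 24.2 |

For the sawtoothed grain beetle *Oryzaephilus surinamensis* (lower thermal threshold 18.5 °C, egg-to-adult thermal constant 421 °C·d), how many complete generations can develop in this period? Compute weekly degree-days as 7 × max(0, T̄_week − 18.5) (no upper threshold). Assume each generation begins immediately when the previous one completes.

3 generations

Weekly DD (7 × max(0, T̄ − 18.5)): 51.8, 13.3, 29.4, 0.0, 75.6, 95.2, 104.3, 112.0, 80.5, 95.9, 68.6, 47.6, 74.9, 77.7, 0.0, 111.3, 45.5, 107.8, 107.1, 39.9.
Season total = 1338.4 DD.
Complete generations = ⌊1338.4 / 421⌋ = 3.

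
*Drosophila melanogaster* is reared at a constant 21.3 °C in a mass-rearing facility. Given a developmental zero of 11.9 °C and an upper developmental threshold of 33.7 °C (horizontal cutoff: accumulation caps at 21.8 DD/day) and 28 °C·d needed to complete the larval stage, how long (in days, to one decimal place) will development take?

3.0 days

Daily accumulation = 21.3 − 11.9 = 9.4 DD/day.
Duration = 28 / 9.4 = 2.979 ≈ 3.0 days.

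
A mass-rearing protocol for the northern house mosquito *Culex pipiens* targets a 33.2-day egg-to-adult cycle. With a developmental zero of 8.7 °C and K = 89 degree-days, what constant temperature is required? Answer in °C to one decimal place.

11.4 °C

Required daily accumulation = 89 / 33.2 = 2.681 DD/day.
T = T_base + 2.681 = 8.7 + 2.681 = 11.381 ≈ 11.4 °C.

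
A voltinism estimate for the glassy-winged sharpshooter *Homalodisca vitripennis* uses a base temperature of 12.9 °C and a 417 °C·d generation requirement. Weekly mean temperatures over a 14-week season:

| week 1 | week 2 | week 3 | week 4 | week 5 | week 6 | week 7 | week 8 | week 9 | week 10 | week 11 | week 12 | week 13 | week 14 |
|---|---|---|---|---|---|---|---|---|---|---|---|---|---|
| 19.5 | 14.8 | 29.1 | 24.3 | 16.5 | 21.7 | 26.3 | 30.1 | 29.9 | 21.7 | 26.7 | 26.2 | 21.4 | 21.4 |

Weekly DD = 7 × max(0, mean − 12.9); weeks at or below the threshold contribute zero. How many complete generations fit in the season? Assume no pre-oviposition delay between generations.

Weekly DD (7 × max(0, T̄ − 12.9)): 46.2, 13.3, 113.4, 79.8, 25.2, 61.6, 93.8, 120.4, 119.0, 61.6, 96.6, 93.1, 59.5, 59.5.
Season total = 1043.0 DD.
Complete generations = ⌊1043.0 / 417⌋ = 2.

2 generations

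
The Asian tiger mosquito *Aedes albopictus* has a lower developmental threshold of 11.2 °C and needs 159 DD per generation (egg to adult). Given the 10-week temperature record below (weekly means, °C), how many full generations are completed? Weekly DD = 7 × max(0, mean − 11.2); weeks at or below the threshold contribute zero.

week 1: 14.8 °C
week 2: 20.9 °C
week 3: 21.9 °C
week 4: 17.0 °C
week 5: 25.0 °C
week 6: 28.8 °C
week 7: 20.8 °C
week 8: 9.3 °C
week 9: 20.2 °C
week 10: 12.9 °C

Weekly DD (7 × max(0, T̄ − 11.2)): 25.2, 67.9, 74.9, 40.6, 96.6, 123.2, 67.2, 0.0, 63.0, 11.9.
Season total = 570.5 DD.
Complete generations = ⌊570.5 / 159⌋ = 3.

3 generations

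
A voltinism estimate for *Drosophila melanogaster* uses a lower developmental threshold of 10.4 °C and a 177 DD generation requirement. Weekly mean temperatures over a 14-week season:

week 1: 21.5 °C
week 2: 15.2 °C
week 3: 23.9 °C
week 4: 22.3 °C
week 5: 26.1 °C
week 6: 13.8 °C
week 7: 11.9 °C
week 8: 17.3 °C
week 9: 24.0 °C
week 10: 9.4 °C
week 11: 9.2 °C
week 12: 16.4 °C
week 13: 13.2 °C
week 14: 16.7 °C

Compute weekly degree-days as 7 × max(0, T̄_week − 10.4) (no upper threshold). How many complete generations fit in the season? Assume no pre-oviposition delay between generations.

3 generations

Weekly DD (7 × max(0, T̄ − 10.4)): 77.7, 33.6, 94.5, 83.3, 109.9, 23.8, 10.5, 48.3, 95.2, 0.0, 0.0, 42.0, 19.6, 44.1.
Season total = 682.5 DD.
Complete generations = ⌊682.5 / 177⌋ = 3.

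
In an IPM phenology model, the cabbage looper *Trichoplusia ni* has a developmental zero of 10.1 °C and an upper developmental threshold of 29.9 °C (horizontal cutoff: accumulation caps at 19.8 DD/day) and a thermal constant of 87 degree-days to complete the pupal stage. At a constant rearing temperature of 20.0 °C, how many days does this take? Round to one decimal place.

Daily accumulation = 20.0 − 10.1 = 9.9 DD/day.
Duration = 87 / 9.9 = 8.788 ≈ 8.8 days.

8.8 days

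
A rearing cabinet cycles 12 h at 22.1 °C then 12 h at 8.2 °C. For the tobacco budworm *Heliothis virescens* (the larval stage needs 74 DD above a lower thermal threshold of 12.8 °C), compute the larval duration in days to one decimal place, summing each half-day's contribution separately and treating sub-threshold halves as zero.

15.9 days

Day half: max(0, 22.1 − 12.8) × 0.5 = 9.3 × 0.5 = 4.65 DD.
Night half: max(0, 8.2 − 12.8) × 0.5 = 0.0 × 0.5 = 0.00 DD.
Per 24 h: 4.65 DD/day.
Duration = 74 / 4.65 = 15.914 ≈ 15.9 days.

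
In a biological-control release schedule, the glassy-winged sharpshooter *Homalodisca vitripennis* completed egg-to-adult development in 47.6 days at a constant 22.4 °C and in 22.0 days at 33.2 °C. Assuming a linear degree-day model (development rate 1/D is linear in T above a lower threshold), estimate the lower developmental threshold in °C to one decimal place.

13.1 °C

Under the model K = D·(T − T_b), so D₁·(T₁ − T_b) = D₂·(T₂ − T_b).
47.6·(22.4 − T_b) = 22.0·(33.2 − T_b)
T_b = (47.6·22.4 − 22.0·33.2) / (47.6 − 22.0) = 335.84 / 25.6 = 13.119 °C ≈ 13.1 °C.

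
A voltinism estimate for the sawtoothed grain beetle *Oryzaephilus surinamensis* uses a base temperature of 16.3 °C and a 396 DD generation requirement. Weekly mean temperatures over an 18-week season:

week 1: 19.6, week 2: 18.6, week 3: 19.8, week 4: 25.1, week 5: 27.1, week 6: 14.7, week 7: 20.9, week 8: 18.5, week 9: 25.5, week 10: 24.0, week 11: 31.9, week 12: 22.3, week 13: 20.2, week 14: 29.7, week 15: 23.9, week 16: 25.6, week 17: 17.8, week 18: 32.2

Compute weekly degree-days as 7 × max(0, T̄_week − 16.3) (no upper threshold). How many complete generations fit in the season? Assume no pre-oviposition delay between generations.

Weekly DD (7 × max(0, T̄ − 16.3)): 23.1, 16.1, 24.5, 61.6, 75.6, 0.0, 32.2, 15.4, 64.4, 53.9, 109.2, 42.0, 27.3, 93.8, 53.2, 65.1, 10.5, 111.3.
Season total = 879.2 DD.
Complete generations = ⌊879.2 / 396⌋ = 2.

2 generations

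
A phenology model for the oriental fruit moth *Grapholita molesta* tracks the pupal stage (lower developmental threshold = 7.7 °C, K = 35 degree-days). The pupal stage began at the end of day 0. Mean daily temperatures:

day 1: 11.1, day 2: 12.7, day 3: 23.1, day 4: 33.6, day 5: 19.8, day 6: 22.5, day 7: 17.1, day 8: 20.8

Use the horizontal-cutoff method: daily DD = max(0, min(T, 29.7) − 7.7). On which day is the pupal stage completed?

day 4

Daily DD above 7.7 °C (capped at 22.0): 3.4, 5.0, 15.4, 22.0, 12.1, 14.8, 9.4, 13.1.
Cumulative: 3.4, 8.4, 23.8, 45.8, 57.9, 72.7, 82.1, 95.2.
The total first reaches 35 DD on day 4.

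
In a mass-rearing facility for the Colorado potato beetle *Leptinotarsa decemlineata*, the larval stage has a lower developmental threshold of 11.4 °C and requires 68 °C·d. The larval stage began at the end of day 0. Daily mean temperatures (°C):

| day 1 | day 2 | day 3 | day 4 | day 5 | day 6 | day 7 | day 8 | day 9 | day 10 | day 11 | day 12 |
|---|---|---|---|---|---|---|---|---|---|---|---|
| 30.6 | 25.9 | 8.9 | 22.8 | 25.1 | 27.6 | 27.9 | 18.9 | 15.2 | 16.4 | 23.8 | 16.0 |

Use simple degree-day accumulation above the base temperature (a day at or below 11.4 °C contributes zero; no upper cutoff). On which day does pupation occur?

Daily DD above 11.4 °C: 19.2, 14.5, 0.0, 11.4, 13.7, 16.2, 16.5, 7.5, 3.8, 5.0, 12.4, 4.6.
Cumulative: 19.2, 33.7, 33.7, 45.1, 58.8, 75.0, 91.5, 99.0, 102.8, 107.8, 120.2, 124.8.
The total first reaches 68 DD on day 6.

day 6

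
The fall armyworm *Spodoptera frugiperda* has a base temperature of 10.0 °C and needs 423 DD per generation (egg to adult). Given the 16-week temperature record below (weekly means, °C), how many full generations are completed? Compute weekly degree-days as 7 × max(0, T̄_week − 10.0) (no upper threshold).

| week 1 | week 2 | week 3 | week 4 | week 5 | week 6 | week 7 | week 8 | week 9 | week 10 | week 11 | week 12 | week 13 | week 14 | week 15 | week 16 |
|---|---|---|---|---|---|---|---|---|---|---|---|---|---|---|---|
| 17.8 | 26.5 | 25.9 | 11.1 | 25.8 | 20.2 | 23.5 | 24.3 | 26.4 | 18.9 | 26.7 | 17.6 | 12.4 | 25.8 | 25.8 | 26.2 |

Weekly DD (7 × max(0, T̄ − 10.0)): 54.6, 115.5, 111.3, 7.7, 110.6, 71.4, 94.5, 100.1, 114.8, 62.3, 116.9, 53.2, 16.8, 110.6, 110.6, 113.4.
Season total = 1364.3 DD.
Complete generations = ⌊1364.3 / 423⌋ = 3.

3 generations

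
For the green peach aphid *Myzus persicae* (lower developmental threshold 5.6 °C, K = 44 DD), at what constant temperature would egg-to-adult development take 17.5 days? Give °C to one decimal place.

Required daily accumulation = 44 / 17.5 = 2.514 DD/day.
T = T_base + 2.514 = 5.6 + 2.514 = 8.114 ≈ 8.1 °C.

8.1 °C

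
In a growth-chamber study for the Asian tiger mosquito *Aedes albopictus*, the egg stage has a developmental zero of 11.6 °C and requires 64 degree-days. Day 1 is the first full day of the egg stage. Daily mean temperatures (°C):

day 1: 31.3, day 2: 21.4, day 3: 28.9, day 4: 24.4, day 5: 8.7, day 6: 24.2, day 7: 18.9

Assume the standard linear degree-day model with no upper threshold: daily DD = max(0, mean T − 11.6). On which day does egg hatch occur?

Daily DD above 11.6 °C: 19.7, 9.8, 17.3, 12.8, 0.0, 12.6, 7.3.
Cumulative: 19.7, 29.5, 46.8, 59.6, 59.6, 72.2, 79.5.
The total first reaches 64 DD on day 6.

day 6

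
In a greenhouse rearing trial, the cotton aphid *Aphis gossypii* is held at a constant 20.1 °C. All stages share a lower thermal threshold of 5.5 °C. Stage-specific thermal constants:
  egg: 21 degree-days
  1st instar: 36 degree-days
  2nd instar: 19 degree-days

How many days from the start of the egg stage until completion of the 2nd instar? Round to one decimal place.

5.2 days

Daily accumulation at 20.1 °C = 20.1 − 5.5 = 14.6 DD/day.
Total K = 21 + 36 + 19 = 76 DD.
Total duration = 76 / 14.6 = 5.205 ≈ 5.2 days.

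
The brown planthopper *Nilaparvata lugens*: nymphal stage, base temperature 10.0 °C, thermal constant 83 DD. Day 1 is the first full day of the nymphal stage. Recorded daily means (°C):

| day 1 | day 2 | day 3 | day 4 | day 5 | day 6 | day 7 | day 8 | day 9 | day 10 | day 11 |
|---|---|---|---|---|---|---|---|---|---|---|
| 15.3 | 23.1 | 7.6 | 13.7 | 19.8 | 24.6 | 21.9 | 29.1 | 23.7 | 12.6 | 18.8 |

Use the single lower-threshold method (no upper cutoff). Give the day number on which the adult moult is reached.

Daily DD above 10.0 °C: 5.3, 13.1, 0.0, 3.7, 9.8, 14.6, 11.9, 19.1, 13.7, 2.6, 8.8.
Cumulative: 5.3, 18.4, 18.4, 22.1, 31.9, 46.5, 58.4, 77.5, 91.2, 93.8, 102.6.
The total first reaches 83 DD on day 9.

day 9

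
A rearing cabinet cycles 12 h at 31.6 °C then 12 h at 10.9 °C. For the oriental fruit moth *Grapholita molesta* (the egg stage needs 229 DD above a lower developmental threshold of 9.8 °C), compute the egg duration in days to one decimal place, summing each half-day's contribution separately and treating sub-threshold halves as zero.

Day half: max(0, 31.6 − 9.8) × 0.5 = 21.8 × 0.5 = 10.90 DD.
Night half: max(0, 10.9 − 9.8) × 0.5 = 1.1 × 0.5 = 0.55 DD.
Per 24 h: 11.45 DD/day.
Duration = 229 / 11.45 = 20.000 ≈ 20.0 days.

20.0 days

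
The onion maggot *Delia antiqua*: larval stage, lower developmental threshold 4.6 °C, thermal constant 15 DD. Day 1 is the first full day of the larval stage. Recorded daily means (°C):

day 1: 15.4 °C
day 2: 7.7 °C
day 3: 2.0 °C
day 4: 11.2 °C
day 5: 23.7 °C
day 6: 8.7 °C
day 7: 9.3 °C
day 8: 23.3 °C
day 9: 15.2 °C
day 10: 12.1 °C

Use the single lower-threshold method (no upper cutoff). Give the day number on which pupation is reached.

day 4

Daily DD above 4.6 °C: 10.8, 3.1, 0.0, 6.6, 19.1, 4.1, 4.7, 18.7, 10.6, 7.5.
Cumulative: 10.8, 13.9, 13.9, 20.5, 39.6, 43.7, 48.4, 67.1, 77.7, 85.2.
The total first reaches 15 DD on day 4.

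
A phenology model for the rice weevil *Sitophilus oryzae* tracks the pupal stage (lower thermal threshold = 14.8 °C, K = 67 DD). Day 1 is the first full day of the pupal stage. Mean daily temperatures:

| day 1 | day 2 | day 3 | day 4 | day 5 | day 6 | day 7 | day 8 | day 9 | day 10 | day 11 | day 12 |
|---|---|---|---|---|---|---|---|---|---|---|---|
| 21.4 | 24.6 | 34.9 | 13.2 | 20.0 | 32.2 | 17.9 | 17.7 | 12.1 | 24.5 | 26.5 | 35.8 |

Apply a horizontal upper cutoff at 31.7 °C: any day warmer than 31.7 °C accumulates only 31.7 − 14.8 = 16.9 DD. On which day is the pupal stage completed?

Daily DD above 14.8 °C (capped at 16.9): 6.6, 9.8, 16.9, 0.0, 5.2, 16.9, 3.1, 2.9, 0.0, 9.7, 11.7, 16.9.
Cumulative: 6.6, 16.4, 33.3, 33.3, 38.5, 55.4, 58.5, 61.4, 61.4, 71.1, 82.8, 99.7.
The total first reaches 67 DD on day 10.

day 10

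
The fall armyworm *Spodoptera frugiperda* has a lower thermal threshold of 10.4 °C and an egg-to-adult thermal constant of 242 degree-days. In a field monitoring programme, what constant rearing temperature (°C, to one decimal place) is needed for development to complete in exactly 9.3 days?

Required daily accumulation = 242 / 9.3 = 26.022 DD/day.
T = T_base + 26.022 = 10.4 + 26.022 = 36.422 ≈ 36.4 °C.

36.4 °C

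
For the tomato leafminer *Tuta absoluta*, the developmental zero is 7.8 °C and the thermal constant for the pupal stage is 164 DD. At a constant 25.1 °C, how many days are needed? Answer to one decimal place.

Daily accumulation = 25.1 − 7.8 = 17.3 DD/day.
Duration = 164 / 17.3 = 9.480 ≈ 9.5 days.

9.5 days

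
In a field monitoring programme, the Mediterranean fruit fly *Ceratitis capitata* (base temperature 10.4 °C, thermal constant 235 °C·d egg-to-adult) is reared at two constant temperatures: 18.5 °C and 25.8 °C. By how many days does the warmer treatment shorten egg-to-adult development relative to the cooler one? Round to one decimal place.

13.8 days

At 18.5 °C: 235 / (18.5 − 10.4) = 235 / 8.1 = 29.012 d.
At 25.8 °C: 235 / (25.8 − 10.4) = 235 / 15.4 = 15.260 d.
Difference = |29.012 − 15.260| = 13.753 ≈ 13.8 days.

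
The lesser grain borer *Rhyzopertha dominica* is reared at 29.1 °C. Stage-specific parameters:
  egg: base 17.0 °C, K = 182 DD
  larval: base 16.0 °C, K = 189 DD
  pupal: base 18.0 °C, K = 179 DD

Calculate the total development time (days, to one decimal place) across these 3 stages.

45.6 days

egg: 182 / (29.1 − 17.0) = 182 / 12.1 = 15.041 d.
larval: 189 / (29.1 − 16.0) = 189 / 13.1 = 14.427 d.
pupal: 179 / (29.1 − 18.0) = 179 / 11.1 = 16.126 d.
Sum = 45.595 ≈ 45.6 days.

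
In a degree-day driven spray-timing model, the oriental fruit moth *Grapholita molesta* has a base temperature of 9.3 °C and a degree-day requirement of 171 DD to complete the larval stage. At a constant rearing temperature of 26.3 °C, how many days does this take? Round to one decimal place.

10.1 days

Daily accumulation = 26.3 − 9.3 = 17.0 DD/day.
Duration = 171 / 17.0 = 10.059 ≈ 10.1 days.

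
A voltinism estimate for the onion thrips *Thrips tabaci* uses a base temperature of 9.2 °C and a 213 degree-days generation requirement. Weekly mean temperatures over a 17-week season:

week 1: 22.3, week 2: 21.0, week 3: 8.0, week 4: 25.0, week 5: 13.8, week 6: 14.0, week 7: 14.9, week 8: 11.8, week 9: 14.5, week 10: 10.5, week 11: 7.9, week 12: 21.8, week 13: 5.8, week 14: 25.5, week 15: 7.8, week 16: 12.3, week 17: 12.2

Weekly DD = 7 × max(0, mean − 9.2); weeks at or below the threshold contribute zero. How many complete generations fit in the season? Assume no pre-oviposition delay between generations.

Weekly DD (7 × max(0, T̄ − 9.2)): 91.7, 82.6, 0.0, 110.6, 32.2, 33.6, 39.9, 18.2, 37.1, 9.1, 0.0, 88.2, 0.0, 114.1, 0.0, 21.7, 21.0.
Season total = 700.0 DD.
Complete generations = ⌊700.0 / 213⌋ = 3.

3 generations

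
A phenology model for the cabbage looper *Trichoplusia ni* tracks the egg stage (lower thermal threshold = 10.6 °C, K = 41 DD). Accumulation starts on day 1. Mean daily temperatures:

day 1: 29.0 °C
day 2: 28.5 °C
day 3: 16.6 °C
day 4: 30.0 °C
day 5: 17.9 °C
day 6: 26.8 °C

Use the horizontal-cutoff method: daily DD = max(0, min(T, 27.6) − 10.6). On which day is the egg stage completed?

day 4

Daily DD above 10.6 °C (capped at 17.0): 17.0, 17.0, 6.0, 17.0, 7.3, 16.2.
Cumulative: 17.0, 34.0, 40.0, 57.0, 64.3, 80.5.
The total first reaches 41 DD on day 4.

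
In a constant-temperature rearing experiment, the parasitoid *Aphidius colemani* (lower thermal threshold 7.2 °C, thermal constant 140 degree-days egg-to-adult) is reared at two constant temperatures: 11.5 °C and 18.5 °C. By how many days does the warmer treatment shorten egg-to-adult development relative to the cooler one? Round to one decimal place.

20.2 days

At 11.5 °C: 140 / (11.5 − 7.2) = 140 / 4.3 = 32.558 d.
At 18.5 °C: 140 / (18.5 − 7.2) = 140 / 11.3 = 12.389 d.
Difference = |32.558 − 12.389| = 20.169 ≈ 20.2 days.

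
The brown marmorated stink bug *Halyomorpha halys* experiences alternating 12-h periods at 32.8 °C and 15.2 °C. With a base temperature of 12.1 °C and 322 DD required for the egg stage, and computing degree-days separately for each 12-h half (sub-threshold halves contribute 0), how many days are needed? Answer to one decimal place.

27.1 days

Day half: max(0, 32.8 − 12.1) × 0.5 = 20.7 × 0.5 = 10.35 DD.
Night half: max(0, 15.2 − 12.1) × 0.5 = 3.1 × 0.5 = 1.55 DD.
Per 24 h: 11.90 DD/day.
Duration = 322 / 11.90 = 27.059 ≈ 27.1 days.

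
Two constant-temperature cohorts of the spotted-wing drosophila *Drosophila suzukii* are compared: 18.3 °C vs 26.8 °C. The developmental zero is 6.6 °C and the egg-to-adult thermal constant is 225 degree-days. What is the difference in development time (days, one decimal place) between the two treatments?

At 18.3 °C: 225 / (18.3 − 6.6) = 225 / 11.7 = 19.231 d.
At 26.8 °C: 225 / (26.8 − 6.6) = 225 / 20.2 = 11.139 d.
Difference = |19.231 − 11.139| = 8.092 ≈ 8.1 days.

8.1 days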